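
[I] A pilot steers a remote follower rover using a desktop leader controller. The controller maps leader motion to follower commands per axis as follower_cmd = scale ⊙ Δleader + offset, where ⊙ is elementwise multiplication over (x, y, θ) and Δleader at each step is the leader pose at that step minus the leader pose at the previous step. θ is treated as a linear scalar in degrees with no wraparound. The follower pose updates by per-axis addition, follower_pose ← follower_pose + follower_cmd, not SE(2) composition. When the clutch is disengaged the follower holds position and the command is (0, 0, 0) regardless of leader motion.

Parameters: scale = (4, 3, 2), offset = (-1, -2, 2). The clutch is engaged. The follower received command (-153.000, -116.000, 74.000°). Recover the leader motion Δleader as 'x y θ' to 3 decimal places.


axis x: (-153.000 − -1) / (4) = -38.000
axis y: (-116.000 − -2) / (3) = -38.000
axis θ: (74.000 − 2) / (2) = 36.000

-38.000 -38.000 36.000


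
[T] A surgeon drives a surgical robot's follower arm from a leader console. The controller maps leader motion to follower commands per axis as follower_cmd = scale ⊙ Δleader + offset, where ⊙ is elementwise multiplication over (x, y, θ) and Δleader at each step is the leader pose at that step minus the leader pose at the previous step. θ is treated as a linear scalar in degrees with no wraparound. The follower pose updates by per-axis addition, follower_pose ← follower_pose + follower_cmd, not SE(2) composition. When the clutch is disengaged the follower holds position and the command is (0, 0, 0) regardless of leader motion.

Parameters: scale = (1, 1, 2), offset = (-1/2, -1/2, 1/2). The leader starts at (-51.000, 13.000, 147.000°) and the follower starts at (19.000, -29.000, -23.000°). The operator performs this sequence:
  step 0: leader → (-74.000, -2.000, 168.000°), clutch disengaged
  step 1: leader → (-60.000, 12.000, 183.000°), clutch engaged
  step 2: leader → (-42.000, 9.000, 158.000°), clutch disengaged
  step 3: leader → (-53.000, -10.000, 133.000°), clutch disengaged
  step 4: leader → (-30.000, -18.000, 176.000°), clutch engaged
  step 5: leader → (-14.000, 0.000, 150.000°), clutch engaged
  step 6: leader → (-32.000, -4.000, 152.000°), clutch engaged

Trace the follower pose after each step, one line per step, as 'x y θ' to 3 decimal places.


step 0: Δleader=(-23.000, -15.000, 21.000°), disengaged; cmd=(0,0,0) → follower holds at (19.000, -29.000, -23.000°)
step 1: Δleader=(14.000, 14.000, 15.000°), engaged; cmd=(13.500, 13.500, 30.500°) → follower=(32.500, -15.500, 7.500°)
step 2: Δleader=(18.000, -3.000, -25.000°), disengaged; cmd=(0,0,0) → follower holds at (32.500, -15.500, 7.500°)
step 3: Δleader=(-11.000, -19.000, -25.000°), disengaged; cmd=(0,0,0) → follower holds at (32.500, -15.500, 7.500°)
step 4: Δleader=(23.000, -8.000, 43.000°), engaged; cmd=(22.500, -8.500, 86.500°) → follower=(55.000, -24.000, 94.000°)
step 5: Δleader=(16.000, 18.000, -26.000°), engaged; cmd=(15.500, 17.500, -51.500°) → follower=(70.500, -6.500, 42.500°)
step 6: Δleader=(-18.000, -4.000, 2.000°), engaged; cmd=(-18.500, -4.500, 4.500°) → follower=(52.000, -11.000, 47.000°)

19.000 -29.000 -23.000
32.500 -15.500 7.500
32.500 -15.500 7.500
32.500 -15.500 7.500
55.000 -24.000 94.000
70.500 -6.500 42.500
52.000 -11.000 47.000


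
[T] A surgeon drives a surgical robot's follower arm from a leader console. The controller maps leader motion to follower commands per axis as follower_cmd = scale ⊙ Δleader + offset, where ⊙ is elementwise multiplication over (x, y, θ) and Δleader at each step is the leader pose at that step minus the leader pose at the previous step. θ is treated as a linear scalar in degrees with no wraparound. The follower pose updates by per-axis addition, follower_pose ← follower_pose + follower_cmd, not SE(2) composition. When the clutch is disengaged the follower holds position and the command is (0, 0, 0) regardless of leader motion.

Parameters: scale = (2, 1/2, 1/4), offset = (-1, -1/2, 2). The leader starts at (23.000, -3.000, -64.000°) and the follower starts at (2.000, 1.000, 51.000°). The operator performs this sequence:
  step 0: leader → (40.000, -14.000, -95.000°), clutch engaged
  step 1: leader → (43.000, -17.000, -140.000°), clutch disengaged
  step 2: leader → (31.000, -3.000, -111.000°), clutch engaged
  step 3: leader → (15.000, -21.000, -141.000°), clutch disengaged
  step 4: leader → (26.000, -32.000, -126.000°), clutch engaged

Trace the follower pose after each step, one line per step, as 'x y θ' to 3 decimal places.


35.000 -5.000 45.250
35.000 -5.000 45.250
10.000 1.500 54.500
10.000 1.500 54.500
31.000 -4.500 60.250

step 0: Δleader=(17.000, -11.000, -31.000°), engaged; cmd=(33.000, -6.000, -5.750°) → follower=(35.000, -5.000, 45.250°)
step 1: Δleader=(3.000, -3.000, -45.000°), disengaged; cmd=(0,0,0) → follower holds at (35.000, -5.000, 45.250°)
step 2: Δleader=(-12.000, 14.000, 29.000°), engaged; cmd=(-25.000, 6.500, 9.250°) → follower=(10.000, 1.500, 54.500°)
step 3: Δleader=(-16.000, -18.000, -30.000°), disengaged; cmd=(0,0,0) → follower holds at (10.000, 1.500, 54.500°)
step 4: Δleader=(11.000, -11.000, 15.000°), engaged; cmd=(21.000, -6.000, 5.750°) → follower=(31.000, -4.500, 60.250°)


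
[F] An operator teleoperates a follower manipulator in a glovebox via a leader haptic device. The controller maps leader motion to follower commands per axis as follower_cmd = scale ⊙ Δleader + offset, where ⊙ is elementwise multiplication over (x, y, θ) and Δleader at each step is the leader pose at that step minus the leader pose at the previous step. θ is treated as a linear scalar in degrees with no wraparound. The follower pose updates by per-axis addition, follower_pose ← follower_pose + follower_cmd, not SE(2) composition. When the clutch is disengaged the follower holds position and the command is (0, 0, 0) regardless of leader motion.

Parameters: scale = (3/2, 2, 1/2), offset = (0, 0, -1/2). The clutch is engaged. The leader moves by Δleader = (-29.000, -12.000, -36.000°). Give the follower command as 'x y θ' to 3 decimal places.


axis x: 3/2·-29.000 + 0 = -43.500
axis y: 2·-12.000 + 0 = -24.000
axis θ: 1/2·-36.000 + -1/2 = -18.500

-43.500 -24.000 -18.500


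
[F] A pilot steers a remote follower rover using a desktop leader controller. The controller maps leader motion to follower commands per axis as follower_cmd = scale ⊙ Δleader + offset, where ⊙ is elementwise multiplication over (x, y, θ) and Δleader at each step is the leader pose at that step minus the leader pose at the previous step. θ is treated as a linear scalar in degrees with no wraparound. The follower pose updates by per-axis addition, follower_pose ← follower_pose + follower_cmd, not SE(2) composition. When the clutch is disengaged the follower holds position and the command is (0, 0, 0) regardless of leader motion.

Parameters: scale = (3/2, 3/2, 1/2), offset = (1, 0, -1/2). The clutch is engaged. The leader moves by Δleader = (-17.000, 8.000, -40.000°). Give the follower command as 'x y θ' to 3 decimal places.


axis x: 3/2·-17.000 + 1 = -24.500
axis y: 3/2·8.000 + 0 = 12.000
axis θ: 1/2·-40.000 + -1/2 = -20.500

-24.500 12.000 -20.500


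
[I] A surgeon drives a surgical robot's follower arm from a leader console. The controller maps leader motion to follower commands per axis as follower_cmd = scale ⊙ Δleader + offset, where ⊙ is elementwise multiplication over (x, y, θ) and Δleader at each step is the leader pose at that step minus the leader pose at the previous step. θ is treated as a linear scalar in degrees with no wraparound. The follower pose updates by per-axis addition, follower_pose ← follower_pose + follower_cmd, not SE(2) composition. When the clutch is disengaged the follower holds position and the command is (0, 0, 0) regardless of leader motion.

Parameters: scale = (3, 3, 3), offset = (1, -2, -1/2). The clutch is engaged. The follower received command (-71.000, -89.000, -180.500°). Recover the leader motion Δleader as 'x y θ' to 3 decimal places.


axis x: (-71.000 − 1) / (3) = -24.000
axis y: (-89.000 − -2) / (3) = -29.000
axis θ: (-180.500 − -1/2) / (3) = -60.000

-24.000 -29.000 -60.000


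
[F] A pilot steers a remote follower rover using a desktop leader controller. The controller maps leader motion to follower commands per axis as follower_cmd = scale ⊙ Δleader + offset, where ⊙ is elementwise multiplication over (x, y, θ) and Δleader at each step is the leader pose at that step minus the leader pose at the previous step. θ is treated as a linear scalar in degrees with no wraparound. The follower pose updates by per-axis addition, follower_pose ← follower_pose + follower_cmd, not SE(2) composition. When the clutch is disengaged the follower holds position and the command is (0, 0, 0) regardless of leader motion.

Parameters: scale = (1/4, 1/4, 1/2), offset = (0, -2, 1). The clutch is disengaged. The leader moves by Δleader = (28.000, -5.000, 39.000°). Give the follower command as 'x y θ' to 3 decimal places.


clutch disengaged → follower holds; cmd = (0, 0, 0)

0.000 0.000 0.000


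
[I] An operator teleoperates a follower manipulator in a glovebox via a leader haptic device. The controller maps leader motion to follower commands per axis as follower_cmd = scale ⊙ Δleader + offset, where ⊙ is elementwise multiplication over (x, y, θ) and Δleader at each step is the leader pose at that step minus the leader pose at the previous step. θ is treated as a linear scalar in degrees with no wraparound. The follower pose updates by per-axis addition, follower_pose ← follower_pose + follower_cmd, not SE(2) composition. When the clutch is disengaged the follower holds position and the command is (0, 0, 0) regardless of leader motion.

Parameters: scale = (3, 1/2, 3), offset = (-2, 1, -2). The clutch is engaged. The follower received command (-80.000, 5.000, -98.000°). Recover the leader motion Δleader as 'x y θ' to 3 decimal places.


-26.000 8.000 -32.000

axis x: (-80.000 − -2) / (3) = -26.000
axis y: (5.000 − 1) / (1/2) = 8.000
axis θ: (-98.000 − -2) / (3) = -32.000


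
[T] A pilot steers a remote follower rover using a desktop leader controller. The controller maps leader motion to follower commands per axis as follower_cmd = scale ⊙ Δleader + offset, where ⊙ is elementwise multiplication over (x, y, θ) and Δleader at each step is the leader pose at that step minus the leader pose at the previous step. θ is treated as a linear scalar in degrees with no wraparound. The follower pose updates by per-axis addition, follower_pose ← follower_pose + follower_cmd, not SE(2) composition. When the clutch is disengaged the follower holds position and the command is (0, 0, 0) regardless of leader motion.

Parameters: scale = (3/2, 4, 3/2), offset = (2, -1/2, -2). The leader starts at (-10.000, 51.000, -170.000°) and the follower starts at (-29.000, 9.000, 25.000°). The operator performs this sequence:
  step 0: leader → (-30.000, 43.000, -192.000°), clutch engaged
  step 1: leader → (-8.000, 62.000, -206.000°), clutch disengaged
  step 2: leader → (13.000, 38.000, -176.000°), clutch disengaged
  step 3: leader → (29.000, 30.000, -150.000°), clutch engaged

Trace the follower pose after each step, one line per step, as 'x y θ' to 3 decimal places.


-57.000 -23.500 -10.000
-57.000 -23.500 -10.000
-57.000 -23.500 -10.000
-31.000 -56.000 27.000

step 0: Δleader=(-20.000, -8.000, -22.000°), engaged; cmd=(-28.000, -32.500, -35.000°) → follower=(-57.000, -23.500, -10.000°)
step 1: Δleader=(22.000, 19.000, -14.000°), disengaged; cmd=(0,0,0) → follower holds at (-57.000, -23.500, -10.000°)
step 2: Δleader=(21.000, -24.000, 30.000°), disengaged; cmd=(0,0,0) → follower holds at (-57.000, -23.500, -10.000°)
step 3: Δleader=(16.000, -8.000, 26.000°), engaged; cmd=(26.000, -32.500, 37.000°) → follower=(-31.000, -56.000, 27.000°)


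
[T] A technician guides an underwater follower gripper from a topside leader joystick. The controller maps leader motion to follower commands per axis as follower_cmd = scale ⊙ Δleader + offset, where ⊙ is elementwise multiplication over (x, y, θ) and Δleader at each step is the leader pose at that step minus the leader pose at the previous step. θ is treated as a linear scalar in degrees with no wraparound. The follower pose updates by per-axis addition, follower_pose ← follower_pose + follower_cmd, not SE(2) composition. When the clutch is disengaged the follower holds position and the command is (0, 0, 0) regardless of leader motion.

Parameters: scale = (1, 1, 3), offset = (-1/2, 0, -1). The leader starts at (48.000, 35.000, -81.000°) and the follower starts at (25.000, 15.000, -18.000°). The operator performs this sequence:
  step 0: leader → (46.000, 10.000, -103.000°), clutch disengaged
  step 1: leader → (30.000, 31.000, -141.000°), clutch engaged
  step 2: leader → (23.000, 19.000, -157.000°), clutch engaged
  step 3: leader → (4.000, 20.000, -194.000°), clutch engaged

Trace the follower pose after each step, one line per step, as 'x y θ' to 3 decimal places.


step 0: Δleader=(-2.000, -25.000, -22.000°), disengaged; cmd=(0,0,0) → follower holds at (25.000, 15.000, -18.000°)
step 1: Δleader=(-16.000, 21.000, -38.000°), engaged; cmd=(-16.500, 21.000, -115.000°) → follower=(8.500, 36.000, -133.000°)
step 2: Δleader=(-7.000, -12.000, -16.000°), engaged; cmd=(-7.500, -12.000, -49.000°) → follower=(1.000, 24.000, -182.000°)
step 3: Δleader=(-19.000, 1.000, -37.000°), engaged; cmd=(-19.500, 1.000, -112.000°) → follower=(-18.500, 25.000, -294.000°)

25.000 15.000 -18.000
8.500 36.000 -133.000
1.000 24.000 -182.000
-18.500 25.000 -294.000


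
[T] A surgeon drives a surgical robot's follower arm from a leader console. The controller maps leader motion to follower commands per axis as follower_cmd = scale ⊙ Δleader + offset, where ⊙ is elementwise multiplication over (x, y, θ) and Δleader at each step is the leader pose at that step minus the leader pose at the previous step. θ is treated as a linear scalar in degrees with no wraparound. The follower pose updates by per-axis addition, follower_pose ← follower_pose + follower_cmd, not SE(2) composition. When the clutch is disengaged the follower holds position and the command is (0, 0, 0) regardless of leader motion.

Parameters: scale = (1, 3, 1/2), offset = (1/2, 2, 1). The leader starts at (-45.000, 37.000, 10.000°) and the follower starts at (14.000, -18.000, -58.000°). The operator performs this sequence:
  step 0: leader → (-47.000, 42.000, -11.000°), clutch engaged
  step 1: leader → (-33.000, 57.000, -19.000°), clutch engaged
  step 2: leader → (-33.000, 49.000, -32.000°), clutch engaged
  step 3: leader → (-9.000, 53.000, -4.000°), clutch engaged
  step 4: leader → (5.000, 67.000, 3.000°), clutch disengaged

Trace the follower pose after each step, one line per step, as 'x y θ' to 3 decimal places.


12.500 -1.000 -67.500
27.000 46.000 -70.500
27.500 24.000 -76.000
52.000 38.000 -61.000
52.000 38.000 -61.000

step 0: Δleader=(-2.000, 5.000, -21.000°), engaged; cmd=(-1.500, 17.000, -9.500°) → follower=(12.500, -1.000, -67.500°)
step 1: Δleader=(14.000, 15.000, -8.000°), engaged; cmd=(14.500, 47.000, -3.000°) → follower=(27.000, 46.000, -70.500°)
step 2: Δleader=(0.000, -8.000, -13.000°), engaged; cmd=(0.500, -22.000, -5.500°) → follower=(27.500, 24.000, -76.000°)
step 3: Δleader=(24.000, 4.000, 28.000°), engaged; cmd=(24.500, 14.000, 15.000°) → follower=(52.000, 38.000, -61.000°)
step 4: Δleader=(14.000, 14.000, 7.000°), disengaged; cmd=(0,0,0) → follower holds at (52.000, 38.000, -61.000°)


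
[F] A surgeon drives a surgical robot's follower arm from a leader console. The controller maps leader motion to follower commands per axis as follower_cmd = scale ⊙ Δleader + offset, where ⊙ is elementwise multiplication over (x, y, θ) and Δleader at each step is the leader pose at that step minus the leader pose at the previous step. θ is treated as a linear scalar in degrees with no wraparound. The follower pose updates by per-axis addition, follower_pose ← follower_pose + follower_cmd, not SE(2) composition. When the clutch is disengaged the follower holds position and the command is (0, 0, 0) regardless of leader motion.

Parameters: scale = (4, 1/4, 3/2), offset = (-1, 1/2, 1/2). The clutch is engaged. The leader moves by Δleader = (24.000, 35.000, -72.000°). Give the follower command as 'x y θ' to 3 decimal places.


axis x: 4·24.000 + -1 = 95.000
axis y: 1/4·35.000 + 1/2 = 9.250
axis θ: 3/2·-72.000 + 1/2 = -107.500

95.000 9.250 -107.500


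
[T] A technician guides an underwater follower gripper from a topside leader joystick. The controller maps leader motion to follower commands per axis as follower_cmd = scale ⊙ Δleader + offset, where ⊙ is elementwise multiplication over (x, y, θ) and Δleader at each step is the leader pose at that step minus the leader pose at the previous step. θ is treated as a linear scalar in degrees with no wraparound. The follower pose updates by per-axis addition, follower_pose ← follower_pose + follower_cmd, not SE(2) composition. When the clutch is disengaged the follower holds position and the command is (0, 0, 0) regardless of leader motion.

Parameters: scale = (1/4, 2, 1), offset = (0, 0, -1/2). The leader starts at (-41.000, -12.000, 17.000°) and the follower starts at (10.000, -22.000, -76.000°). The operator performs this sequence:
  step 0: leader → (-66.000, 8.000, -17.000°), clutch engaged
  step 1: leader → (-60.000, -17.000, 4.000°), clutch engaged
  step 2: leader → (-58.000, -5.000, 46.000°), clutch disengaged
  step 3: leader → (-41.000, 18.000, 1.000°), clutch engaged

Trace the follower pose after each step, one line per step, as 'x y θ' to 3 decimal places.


3.750 18.000 -110.500
5.250 -32.000 -90.000
5.250 -32.000 -90.000
9.500 14.000 -135.500

step 0: Δleader=(-25.000, 20.000, -34.000°), engaged; cmd=(-6.250, 40.000, -34.500°) → follower=(3.750, 18.000, -110.500°)
step 1: Δleader=(6.000, -25.000, 21.000°), engaged; cmd=(1.500, -50.000, 20.500°) → follower=(5.250, -32.000, -90.000°)
step 2: Δleader=(2.000, 12.000, 42.000°), disengaged; cmd=(0,0,0) → follower holds at (5.250, -32.000, -90.000°)
step 3: Δleader=(17.000, 23.000, -45.000°), engaged; cmd=(4.250, 46.000, -45.500°) → follower=(9.500, 14.000, -135.500°)


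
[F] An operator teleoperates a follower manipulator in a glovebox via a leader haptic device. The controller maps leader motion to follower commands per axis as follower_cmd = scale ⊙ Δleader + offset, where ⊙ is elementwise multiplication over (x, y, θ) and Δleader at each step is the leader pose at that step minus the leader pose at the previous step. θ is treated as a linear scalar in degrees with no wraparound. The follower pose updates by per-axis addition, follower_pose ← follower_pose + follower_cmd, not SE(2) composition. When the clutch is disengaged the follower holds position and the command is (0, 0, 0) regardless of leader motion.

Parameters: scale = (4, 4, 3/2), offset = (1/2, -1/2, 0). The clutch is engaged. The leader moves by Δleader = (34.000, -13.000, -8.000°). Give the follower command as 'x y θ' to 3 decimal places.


136.500 -52.500 -12.000

axis x: 4·34.000 + 1/2 = 136.500
axis y: 4·-13.000 + -1/2 = -52.500
axis θ: 3/2·-8.000 + 0 = -12.000


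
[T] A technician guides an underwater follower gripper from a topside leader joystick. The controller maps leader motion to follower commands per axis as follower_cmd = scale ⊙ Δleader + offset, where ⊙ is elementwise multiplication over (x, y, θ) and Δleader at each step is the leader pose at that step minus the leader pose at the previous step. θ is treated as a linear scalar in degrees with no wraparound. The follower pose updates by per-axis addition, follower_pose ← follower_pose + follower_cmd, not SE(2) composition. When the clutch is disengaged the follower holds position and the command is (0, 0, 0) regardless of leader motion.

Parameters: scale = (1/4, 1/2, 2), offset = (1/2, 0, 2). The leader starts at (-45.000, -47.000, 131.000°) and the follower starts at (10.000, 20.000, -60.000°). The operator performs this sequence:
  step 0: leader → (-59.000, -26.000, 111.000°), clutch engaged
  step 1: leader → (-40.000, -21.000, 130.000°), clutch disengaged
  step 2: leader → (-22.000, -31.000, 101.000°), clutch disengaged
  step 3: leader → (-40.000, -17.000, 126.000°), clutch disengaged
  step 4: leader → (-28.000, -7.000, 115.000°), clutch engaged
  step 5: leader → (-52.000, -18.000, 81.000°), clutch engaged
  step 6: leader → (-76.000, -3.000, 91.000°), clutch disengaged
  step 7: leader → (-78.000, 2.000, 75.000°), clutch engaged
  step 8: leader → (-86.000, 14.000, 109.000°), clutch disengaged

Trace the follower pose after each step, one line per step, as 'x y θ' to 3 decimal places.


7.000 30.500 -98.000
7.000 30.500 -98.000
7.000 30.500 -98.000
7.000 30.500 -98.000
10.500 35.500 -118.000
5.000 30.000 -184.000
5.000 30.000 -184.000
5.000 32.500 -214.000
5.000 32.500 -214.000

step 0: Δleader=(-14.000, 21.000, -20.000°), engaged; cmd=(-3.000, 10.500, -38.000°) → follower=(7.000, 30.500, -98.000°)
step 1: Δleader=(19.000, 5.000, 19.000°), disengaged; cmd=(0,0,0) → follower holds at (7.000, 30.500, -98.000°)
step 2: Δleader=(18.000, -10.000, -29.000°), disengaged; cmd=(0,0,0) → follower holds at (7.000, 30.500, -98.000°)
step 3: Δleader=(-18.000, 14.000, 25.000°), disengaged; cmd=(0,0,0) → follower holds at (7.000, 30.500, -98.000°)
step 4: Δleader=(12.000, 10.000, -11.000°), engaged; cmd=(3.500, 5.000, -20.000°) → follower=(10.500, 35.500, -118.000°)
step 5: Δleader=(-24.000, -11.000, -34.000°), engaged; cmd=(-5.500, -5.500, -66.000°) → follower=(5.000, 30.000, -184.000°)
step 6: Δleader=(-24.000, 15.000, 10.000°), disengaged; cmd=(0,0,0) → follower holds at (5.000, 30.000, -184.000°)
step 7: Δleader=(-2.000, 5.000, -16.000°), engaged; cmd=(0.000, 2.500, -30.000°) → follower=(5.000, 32.500, -214.000°)
step 8: Δleader=(-8.000, 12.000, 34.000°), disengaged; cmd=(0,0,0) → follower holds at (5.000, 32.500, -214.000°)


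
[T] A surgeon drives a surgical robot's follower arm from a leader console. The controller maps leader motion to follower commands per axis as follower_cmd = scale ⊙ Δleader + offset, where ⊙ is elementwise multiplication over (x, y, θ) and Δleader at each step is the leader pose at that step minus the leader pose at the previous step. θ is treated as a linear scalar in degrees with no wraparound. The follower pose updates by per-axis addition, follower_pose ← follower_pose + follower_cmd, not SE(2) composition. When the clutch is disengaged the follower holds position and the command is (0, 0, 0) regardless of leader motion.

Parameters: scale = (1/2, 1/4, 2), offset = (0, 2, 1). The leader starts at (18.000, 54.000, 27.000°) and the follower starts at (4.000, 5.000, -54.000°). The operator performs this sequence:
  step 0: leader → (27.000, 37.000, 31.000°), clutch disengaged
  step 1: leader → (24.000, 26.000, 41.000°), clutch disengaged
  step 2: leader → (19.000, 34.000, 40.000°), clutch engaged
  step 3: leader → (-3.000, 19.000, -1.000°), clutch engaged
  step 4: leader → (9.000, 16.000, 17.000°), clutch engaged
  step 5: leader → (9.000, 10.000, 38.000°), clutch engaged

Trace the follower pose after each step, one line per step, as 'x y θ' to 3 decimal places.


4.000 5.000 -54.000
4.000 5.000 -54.000
1.500 9.000 -55.000
-9.500 7.250 -136.000
-3.500 8.500 -99.000
-3.500 9.000 -56.000

step 0: Δleader=(9.000, -17.000, 4.000°), disengaged; cmd=(0,0,0) → follower holds at (4.000, 5.000, -54.000°)
step 1: Δleader=(-3.000, -11.000, 10.000°), disengaged; cmd=(0,0,0) → follower holds at (4.000, 5.000, -54.000°)
step 2: Δleader=(-5.000, 8.000, -1.000°), engaged; cmd=(-2.500, 4.000, -1.000°) → follower=(1.500, 9.000, -55.000°)
step 3: Δleader=(-22.000, -15.000, -41.000°), engaged; cmd=(-11.000, -1.750, -81.000°) → follower=(-9.500, 7.250, -136.000°)
step 4: Δleader=(12.000, -3.000, 18.000°), engaged; cmd=(6.000, 1.250, 37.000°) → follower=(-3.500, 8.500, -99.000°)
step 5: Δleader=(0.000, -6.000, 21.000°), engaged; cmd=(0.000, 0.500, 43.000°) → follower=(-3.500, 9.000, -56.000°)


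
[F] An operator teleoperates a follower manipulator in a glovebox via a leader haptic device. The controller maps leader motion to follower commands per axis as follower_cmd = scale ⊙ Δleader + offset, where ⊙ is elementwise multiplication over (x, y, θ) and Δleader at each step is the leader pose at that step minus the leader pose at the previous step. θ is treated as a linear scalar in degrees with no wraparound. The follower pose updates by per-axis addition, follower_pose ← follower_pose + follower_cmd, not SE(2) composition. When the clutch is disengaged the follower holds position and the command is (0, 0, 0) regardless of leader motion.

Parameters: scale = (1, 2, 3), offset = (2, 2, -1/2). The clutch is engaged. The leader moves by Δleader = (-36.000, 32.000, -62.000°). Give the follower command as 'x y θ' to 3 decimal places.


-34.000 66.000 -186.500

axis x: 1·-36.000 + 2 = -34.000
axis y: 2·32.000 + 2 = 66.000
axis θ: 3·-62.000 + -1/2 = -186.500


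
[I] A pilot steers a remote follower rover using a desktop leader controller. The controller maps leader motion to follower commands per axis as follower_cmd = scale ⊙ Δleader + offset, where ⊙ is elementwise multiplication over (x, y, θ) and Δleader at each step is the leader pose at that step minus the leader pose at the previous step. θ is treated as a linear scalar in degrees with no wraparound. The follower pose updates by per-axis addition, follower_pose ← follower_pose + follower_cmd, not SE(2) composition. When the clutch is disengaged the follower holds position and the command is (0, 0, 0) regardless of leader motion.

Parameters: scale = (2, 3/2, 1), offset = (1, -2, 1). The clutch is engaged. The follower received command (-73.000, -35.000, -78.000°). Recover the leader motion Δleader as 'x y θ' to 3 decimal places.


axis x: (-73.000 − 1) / (2) = -37.000
axis y: (-35.000 − -2) / (3/2) = -22.000
axis θ: (-78.000 − 1) / (1) = -79.000

-37.000 -22.000 -79.000


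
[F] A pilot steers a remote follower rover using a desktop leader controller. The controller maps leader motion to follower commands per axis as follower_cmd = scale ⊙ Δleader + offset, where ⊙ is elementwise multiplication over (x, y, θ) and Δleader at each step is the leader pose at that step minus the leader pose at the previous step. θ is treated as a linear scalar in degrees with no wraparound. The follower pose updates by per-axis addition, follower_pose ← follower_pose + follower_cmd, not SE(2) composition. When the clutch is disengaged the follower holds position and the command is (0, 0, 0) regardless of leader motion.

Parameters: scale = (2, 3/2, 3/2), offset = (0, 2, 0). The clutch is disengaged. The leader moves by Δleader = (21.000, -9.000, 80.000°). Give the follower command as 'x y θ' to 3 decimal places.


0.000 0.000 0.000

clutch disengaged → follower holds; cmd = (0, 0, 0)


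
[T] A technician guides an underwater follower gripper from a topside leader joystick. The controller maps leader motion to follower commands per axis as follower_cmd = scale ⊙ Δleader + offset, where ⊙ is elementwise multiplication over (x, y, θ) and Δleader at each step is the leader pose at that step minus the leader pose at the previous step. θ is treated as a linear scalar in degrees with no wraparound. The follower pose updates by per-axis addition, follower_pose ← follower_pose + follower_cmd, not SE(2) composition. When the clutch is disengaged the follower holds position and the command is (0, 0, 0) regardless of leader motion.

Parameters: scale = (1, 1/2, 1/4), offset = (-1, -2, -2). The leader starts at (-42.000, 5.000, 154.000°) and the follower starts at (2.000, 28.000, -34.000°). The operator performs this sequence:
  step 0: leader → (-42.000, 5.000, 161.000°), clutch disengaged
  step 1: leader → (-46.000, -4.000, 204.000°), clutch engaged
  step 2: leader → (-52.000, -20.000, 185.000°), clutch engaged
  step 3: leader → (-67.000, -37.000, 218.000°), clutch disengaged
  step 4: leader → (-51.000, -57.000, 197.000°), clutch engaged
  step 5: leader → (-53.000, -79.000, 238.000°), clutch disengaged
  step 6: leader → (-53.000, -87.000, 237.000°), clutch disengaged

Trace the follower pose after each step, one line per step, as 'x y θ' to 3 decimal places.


2.000 28.000 -34.000
-3.000 21.500 -25.250
-10.000 11.500 -32.000
-10.000 11.500 -32.000
5.000 -0.500 -39.250
5.000 -0.500 -39.250
5.000 -0.500 -39.250

step 0: Δleader=(0.000, 0.000, 7.000°), disengaged; cmd=(0,0,0) → follower holds at (2.000, 28.000, -34.000°)
step 1: Δleader=(-4.000, -9.000, 43.000°), engaged; cmd=(-5.000, -6.500, 8.750°) → follower=(-3.000, 21.500, -25.250°)
step 2: Δleader=(-6.000, -16.000, -19.000°), engaged; cmd=(-7.000, -10.000, -6.750°) → follower=(-10.000, 11.500, -32.000°)
step 3: Δleader=(-15.000, -17.000, 33.000°), disengaged; cmd=(0,0,0) → follower holds at (-10.000, 11.500, -32.000°)
step 4: Δleader=(16.000, -20.000, -21.000°), engaged; cmd=(15.000, -12.000, -7.250°) → follower=(5.000, -0.500, -39.250°)
step 5: Δleader=(-2.000, -22.000, 41.000°), disengaged; cmd=(0,0,0) → follower holds at (5.000, -0.500, -39.250°)
step 6: Δleader=(0.000, -8.000, -1.000°), disengaged; cmd=(0,0,0) → follower holds at (5.000, -0.500, -39.250°)


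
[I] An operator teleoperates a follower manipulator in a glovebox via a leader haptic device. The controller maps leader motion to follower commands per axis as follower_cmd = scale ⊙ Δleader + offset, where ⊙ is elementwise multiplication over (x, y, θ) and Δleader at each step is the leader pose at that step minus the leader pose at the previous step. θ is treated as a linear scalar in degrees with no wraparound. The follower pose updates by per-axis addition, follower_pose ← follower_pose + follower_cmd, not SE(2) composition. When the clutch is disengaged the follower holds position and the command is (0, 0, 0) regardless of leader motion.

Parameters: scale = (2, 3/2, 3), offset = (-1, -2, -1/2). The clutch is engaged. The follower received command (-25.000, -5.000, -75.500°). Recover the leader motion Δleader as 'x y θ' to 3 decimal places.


axis x: (-25.000 − -1) / (2) = -12.000
axis y: (-5.000 − -2) / (3/2) = -2.000
axis θ: (-75.500 − -1/2) / (3) = -25.000

-12.000 -2.000 -25.000


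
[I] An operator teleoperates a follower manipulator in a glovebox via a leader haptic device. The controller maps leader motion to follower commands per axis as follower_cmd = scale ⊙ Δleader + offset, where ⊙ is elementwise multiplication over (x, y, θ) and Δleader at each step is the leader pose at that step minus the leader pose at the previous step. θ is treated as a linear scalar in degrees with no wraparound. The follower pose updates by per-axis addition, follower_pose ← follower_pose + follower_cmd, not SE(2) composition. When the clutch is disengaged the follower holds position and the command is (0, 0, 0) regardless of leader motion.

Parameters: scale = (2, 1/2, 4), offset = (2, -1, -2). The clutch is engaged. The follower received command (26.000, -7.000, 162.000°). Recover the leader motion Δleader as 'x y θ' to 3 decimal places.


12.000 -12.000 41.000

axis x: (26.000 − 2) / (2) = 12.000
axis y: (-7.000 − -1) / (1/2) = -12.000
axis θ: (162.000 − -2) / (4) = 41.000


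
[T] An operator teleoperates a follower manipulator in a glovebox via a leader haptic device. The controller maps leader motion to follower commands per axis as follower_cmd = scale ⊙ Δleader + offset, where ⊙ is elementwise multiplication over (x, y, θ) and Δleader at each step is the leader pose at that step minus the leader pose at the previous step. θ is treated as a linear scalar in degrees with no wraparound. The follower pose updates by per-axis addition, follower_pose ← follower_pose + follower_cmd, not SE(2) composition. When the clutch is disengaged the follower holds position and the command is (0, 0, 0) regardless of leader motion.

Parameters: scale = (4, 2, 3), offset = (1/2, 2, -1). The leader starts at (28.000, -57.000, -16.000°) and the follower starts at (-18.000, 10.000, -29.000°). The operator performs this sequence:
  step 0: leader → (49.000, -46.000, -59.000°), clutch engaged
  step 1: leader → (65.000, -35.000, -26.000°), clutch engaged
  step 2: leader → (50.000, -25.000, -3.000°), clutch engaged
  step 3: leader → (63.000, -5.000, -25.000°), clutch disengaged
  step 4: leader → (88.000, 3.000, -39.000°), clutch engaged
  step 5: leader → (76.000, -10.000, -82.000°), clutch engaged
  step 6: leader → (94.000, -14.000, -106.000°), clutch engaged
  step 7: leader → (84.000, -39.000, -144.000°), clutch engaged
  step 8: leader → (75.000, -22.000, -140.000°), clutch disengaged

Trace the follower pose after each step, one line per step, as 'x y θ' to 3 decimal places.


66.500 34.000 -159.000
131.000 58.000 -61.000
71.500 80.000 7.000
71.500 80.000 7.000
172.000 98.000 -36.000
124.500 74.000 -166.000
197.000 68.000 -239.000
157.500 20.000 -354.000
157.500 20.000 -354.000

step 0: Δleader=(21.000, 11.000, -43.000°), engaged; cmd=(84.500, 24.000, -130.000°) → follower=(66.500, 34.000, -159.000°)
step 1: Δleader=(16.000, 11.000, 33.000°), engaged; cmd=(64.500, 24.000, 98.000°) → follower=(131.000, 58.000, -61.000°)
step 2: Δleader=(-15.000, 10.000, 23.000°), engaged; cmd=(-59.500, 22.000, 68.000°) → follower=(71.500, 80.000, 7.000°)
step 3: Δleader=(13.000, 20.000, -22.000°), disengaged; cmd=(0,0,0) → follower holds at (71.500, 80.000, 7.000°)
step 4: Δleader=(25.000, 8.000, -14.000°), engaged; cmd=(100.500, 18.000, -43.000°) → follower=(172.000, 98.000, -36.000°)
step 5: Δleader=(-12.000, -13.000, -43.000°), engaged; cmd=(-47.500, -24.000, -130.000°) → follower=(124.500, 74.000, -166.000°)
step 6: Δleader=(18.000, -4.000, -24.000°), engaged; cmd=(72.500, -6.000, -73.000°) → follower=(197.000, 68.000, -239.000°)
step 7: Δleader=(-10.000, -25.000, -38.000°), engaged; cmd=(-39.500, -48.000, -115.000°) → follower=(157.500, 20.000, -354.000°)
step 8: Δleader=(-9.000, 17.000, 4.000°), disengaged; cmd=(0,0,0) → follower holds at (157.500, 20.000, -354.000°)


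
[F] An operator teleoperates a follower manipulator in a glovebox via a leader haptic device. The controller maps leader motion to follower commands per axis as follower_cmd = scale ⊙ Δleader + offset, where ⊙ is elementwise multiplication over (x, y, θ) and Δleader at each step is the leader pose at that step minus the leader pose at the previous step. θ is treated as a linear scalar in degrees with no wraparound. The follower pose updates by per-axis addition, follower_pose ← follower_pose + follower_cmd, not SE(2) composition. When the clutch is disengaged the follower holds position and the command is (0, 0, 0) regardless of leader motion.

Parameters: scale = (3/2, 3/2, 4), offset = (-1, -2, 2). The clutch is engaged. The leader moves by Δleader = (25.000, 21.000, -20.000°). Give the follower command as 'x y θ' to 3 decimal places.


36.500 29.500 -78.000

axis x: 3/2·25.000 + -1 = 36.500
axis y: 3/2·21.000 + -2 = 29.500
axis θ: 4·-20.000 + 2 = -78.000


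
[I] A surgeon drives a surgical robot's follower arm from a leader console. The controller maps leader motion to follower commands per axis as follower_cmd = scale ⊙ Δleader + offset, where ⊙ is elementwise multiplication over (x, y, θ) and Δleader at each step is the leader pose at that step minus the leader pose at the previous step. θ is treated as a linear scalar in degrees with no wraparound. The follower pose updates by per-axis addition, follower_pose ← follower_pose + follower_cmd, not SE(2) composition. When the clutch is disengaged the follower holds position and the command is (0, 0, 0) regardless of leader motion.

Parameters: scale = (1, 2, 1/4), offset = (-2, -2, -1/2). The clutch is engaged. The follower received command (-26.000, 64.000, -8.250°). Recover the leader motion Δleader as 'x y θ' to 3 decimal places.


-24.000 33.000 -31.000

axis x: (-26.000 − -2) / (1) = -24.000
axis y: (64.000 − -2) / (2) = 33.000
axis θ: (-8.250 − -1/2) / (1/4) = -31.000


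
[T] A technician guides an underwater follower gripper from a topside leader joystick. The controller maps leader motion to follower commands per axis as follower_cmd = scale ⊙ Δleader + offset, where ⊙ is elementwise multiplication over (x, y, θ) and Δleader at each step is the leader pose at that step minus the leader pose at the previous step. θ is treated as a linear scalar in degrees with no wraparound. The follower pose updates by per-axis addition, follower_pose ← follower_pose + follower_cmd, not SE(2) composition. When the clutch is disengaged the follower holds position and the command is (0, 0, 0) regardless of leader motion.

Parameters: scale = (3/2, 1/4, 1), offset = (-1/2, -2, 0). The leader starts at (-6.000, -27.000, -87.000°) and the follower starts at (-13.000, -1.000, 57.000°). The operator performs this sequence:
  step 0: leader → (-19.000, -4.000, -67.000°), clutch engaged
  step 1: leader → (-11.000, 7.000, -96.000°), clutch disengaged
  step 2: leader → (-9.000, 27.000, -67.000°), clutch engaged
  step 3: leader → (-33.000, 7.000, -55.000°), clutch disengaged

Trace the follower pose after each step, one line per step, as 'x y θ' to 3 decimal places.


-33.000 2.750 77.000
-33.000 2.750 77.000
-30.500 5.750 106.000
-30.500 5.750 106.000

step 0: Δleader=(-13.000, 23.000, 20.000°), engaged; cmd=(-20.000, 3.750, 20.000°) → follower=(-33.000, 2.750, 77.000°)
step 1: Δleader=(8.000, 11.000, -29.000°), disengaged; cmd=(0,0,0) → follower holds at (-33.000, 2.750, 77.000°)
step 2: Δleader=(2.000, 20.000, 29.000°), engaged; cmd=(2.500, 3.000, 29.000°) → follower=(-30.500, 5.750, 106.000°)
step 3: Δleader=(-24.000, -20.000, 12.000°), disengaged; cmd=(0,0,0) → follower holds at (-30.500, 5.750, 106.000°)


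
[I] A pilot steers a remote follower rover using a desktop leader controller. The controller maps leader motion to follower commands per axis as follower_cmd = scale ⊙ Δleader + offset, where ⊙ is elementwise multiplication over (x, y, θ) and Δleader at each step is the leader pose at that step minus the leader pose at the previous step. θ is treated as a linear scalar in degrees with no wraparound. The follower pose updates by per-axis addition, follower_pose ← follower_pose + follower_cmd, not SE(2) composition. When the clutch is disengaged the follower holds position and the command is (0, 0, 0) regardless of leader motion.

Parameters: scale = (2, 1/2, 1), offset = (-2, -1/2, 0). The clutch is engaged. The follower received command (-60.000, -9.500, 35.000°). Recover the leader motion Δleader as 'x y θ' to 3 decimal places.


-29.000 -18.000 35.000

axis x: (-60.000 − -2) / (2) = -29.000
axis y: (-9.500 − -1/2) / (1/2) = -18.000
axis θ: (35.000 − 0) / (1) = 35.000


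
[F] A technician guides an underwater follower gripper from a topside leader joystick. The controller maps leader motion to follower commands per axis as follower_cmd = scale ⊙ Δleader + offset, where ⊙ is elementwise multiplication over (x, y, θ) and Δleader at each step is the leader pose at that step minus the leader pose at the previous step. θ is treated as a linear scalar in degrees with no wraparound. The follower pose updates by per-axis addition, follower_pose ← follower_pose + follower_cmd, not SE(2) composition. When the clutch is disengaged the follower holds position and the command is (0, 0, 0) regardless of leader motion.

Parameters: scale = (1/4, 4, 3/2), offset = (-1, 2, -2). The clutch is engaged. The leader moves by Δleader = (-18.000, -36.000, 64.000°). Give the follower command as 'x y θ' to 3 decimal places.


axis x: 1/4·-18.000 + -1 = -5.500
axis y: 4·-36.000 + 2 = -142.000
axis θ: 3/2·64.000 + -2 = 94.000

-5.500 -142.000 94.000
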